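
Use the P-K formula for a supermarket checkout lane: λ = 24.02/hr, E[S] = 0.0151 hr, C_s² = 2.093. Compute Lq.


ρ = λ·E[S] = 24.02·0.0151 = 0.3627
Lq = ρ²(1+C_s²)/(2(1−ρ)) = 0.1316·(1+2.093)/(2·0.6373)
= 0.1316·3.0930/1.2746 = 0.31923

Final: 0.31923


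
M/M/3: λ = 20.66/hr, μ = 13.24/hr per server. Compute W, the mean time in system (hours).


a = 1.5604; ρ = 0.5201; P₀ = 0.196173
Lq = P₀·a^c·ρ/(c!(1−ρ)²) = 0.28061
Wq = Lq/λ = 0.28061/20.66 = 0.01358 hr
W = Wq + 1/μ = 0.01358 + 0.07553 = 0.08911 hr

Final: 0.08911 hr


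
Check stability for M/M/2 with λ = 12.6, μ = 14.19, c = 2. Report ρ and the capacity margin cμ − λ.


Total capacity cμ = 2·14.19 = 28.38/hr
ρ = λ/(cμ) = 12.6/28.38 = 0.4440
Stable ⇔ ρ < 1: YES
Spare capacity = cμ − λ = 28.38 − 12.6 = 15.78/hr

Final: ρ = 0.4440; stable; margin = 15.78/hr


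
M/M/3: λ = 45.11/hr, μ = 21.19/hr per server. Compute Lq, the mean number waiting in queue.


a = λ/μ = 2.1288; ρ = a/3 = 0.7096
P₀ = 0.091474
Lq = P₀·a^c·ρ / (c!·(1−ρ)²) = 0.091474·9.64774·0.7096/(6·0.08433)
= 1.23775

Final: 1.23775


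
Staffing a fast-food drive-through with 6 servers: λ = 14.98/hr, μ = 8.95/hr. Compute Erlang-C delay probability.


a = λ/μ = 1.6737; ρ = a/6 = 0.2790
P₀ = 0.187451 (from M/M/c formula)
C(c,a) = [a^c/(c!(1−ρ))]·P₀ = [21.98531/(720·0.7210)]·0.187451
= 0.04235·0.187451 = 0.007938

Final: 0.007938


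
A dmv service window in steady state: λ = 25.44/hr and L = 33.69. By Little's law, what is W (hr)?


W = L/λ = 33.69/25.44 = 1.3243 hr

Final: 1.3243 hr


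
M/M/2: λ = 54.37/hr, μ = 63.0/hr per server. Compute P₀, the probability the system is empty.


a = λ/μ = 54.37/63.0 = 0.8630; ρ = a/c = 0.4315
Σ_{k=0}^{1} a^k/k! (terms k=0..1) = 1.00000 + 0.86302 = 1.86302
Tail: a^2/(2!(1−ρ)) = 0.74480/(2·0.5685) = 0.65506
P₀ = 1/(1.86302 + 0.65506) = 1/2.51808 = 0.397128

Final: 0.397128


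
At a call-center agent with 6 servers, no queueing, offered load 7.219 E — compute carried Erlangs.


B(6,7.219) = 0.344811 (Erlang-B)
Carried load = a(1 − B) = 7.219·(1 − 0.344811) = 7.219·0.655189 = 4.7298 E

Final: 4.7298 Erlangs


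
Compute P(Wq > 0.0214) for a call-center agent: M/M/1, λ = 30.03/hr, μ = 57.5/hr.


ρ = 30.03/57.5 = 0.5223
P(Wq > t) = ρ·e^{−(μ−λ)t} = 0.5223·e^{−0.5879}
= 0.5223·0.555516 = 0.290124

Final: 0.290124


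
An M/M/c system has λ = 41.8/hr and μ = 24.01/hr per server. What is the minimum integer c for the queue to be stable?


Stability requires cμ > λ ⇔ c > λ/μ.
λ/μ = 41.8/24.01 = 1.7409
Minimum integer c = ⌊1.7409⌋ + 1 = 2
Check: 2·24.01 = 48.02 > 41.8, while 1·24.01 = 24.01 ≤ 41.8

Final: 2 servers


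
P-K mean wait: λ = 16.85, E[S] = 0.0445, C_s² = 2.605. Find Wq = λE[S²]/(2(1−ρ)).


ρ = λ·E[S] = 16.85·0.0445 = 0.7498
E[S²] = E[S]²(1+C_s²) = 0.0445²·(1+2.605) = 0.007139
Wq = λ·E[S²]/(2(1−ρ)) = 16.85·0.007139/(2·0.2502) = 0.24041 hr

Final: 0.24041 hr


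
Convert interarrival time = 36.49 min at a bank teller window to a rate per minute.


λ = 1/(interarrival time) in consistent units.
1 minute = 1 min, so λ = 1/36.49 = 0.02740 per minute

Final: 0.02740 /min


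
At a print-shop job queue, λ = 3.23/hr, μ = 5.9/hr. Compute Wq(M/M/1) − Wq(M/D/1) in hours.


ρ = 3.23/5.9 = 0.5475
Wq(M/M/1) = ρ/(μ−λ) = 0.5475/2.67 = 0.20504 hr
Wq(M/D/1) = ρ/(2(μ−λ)) = 0.10252 hr
Savings = 0.20504 − 0.10252 = 0.10252 hr

Final: 0.10252 hr


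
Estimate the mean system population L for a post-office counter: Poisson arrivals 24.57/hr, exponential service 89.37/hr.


ρ = λ/μ = 24.57/89.37 = 0.2749
L = ρ/(1−ρ) = 0.2749/(1 − 0.2749) = 0.2749/0.7251 = 0.3792

Final: 0.3792


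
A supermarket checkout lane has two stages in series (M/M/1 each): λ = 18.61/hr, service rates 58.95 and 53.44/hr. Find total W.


Each node sees arrival rate λ = 18.61/hr (tandem ⇒ throughput preserved).
W₁ = 1/(μ₁−λ) = 1/(58.95−18.61) = 0.02479 hr
W₂ = 1/(μ₂−λ) = 1/(53.44−18.61) = 0.02871 hr
W_total = W₁ + W₂ = 0.02479 + 0.02871 = 0.05350 hr

Final: 0.05350 hr


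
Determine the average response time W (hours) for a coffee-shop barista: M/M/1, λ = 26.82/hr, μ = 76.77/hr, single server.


W = 1/(μ−λ) = 1/(76.77 − 26.82) = 1/49.95 = 0.02002 hr

Final: 0.02002 hr


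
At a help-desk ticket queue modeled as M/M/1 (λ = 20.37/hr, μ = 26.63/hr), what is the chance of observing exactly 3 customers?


ρ = 20.37/26.63 = 0.7649
P_n = (1−ρ)·ρ^n = (1 − 0.7649)·0.7649^3 = 0.2351·0.447569 = 0.105211

Final: 0.105211


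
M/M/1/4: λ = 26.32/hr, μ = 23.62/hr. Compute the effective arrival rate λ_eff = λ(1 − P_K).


ρ = 1.1143; P_K = (1−ρ)ρ^4/(1−ρ^5) = 0.245452
λ_eff = λ(1 − P_K) = 26.32·(1 − 0.245452) = 26.32·0.754548 = 19.8597 /hr

Final: 19.8597 /hr


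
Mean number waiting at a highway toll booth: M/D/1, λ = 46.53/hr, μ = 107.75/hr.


ρ = 46.53/107.75 = 0.4318
M/D/1: Lq = ρ²/(2(1−ρ)) = 0.1865/(2·0.5682) = 0.16411

Final: 0.16411


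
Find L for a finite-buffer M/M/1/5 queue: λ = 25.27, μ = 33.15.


ρ = 25.27/33.15 = 0.7623
L = ρ[1 − (K+1)ρ^K + Kρ^(K+1)] / [(1−ρ)(1−ρ^(K+1))]
Numerator: 0.7623·(1 − 6·0.257400 + 5·0.196214) = 0.332871
Denominator: (0.2377)·(0.803786) = 0.191066
L = 0.332871/0.191066 = 1.7422

Final: 1.7422


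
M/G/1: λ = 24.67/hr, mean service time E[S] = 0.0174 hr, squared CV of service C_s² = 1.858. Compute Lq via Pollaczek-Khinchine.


ρ = λ·E[S] = 24.67·0.0174 = 0.4293
Lq = ρ²(1+C_s²)/(2(1−ρ)) = 0.1843·(1+1.858)/(2·0.5707)
= 0.1843·2.8580/1.1415 = 0.46135

Final: 0.46135


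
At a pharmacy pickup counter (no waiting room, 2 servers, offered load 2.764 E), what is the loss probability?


B(c,a) = (a^c/c!) / Σ_{k=0}^{c} a^k/k!
a^2/2! = 3.819848
Σ terms (k=0..2): 1.00000 + 2.76400 + 3.81985 = 7.583848
B = 3.819848/7.583848 = 0.503682

Final: 0.503682


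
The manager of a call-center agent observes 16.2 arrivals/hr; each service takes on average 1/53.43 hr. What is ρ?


ρ = λ/μ = 16.2/53.43 = 0.3032

Final: 0.3032


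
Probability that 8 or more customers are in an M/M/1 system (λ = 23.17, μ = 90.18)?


ρ = 23.17/90.18 = 0.2569
P(N ≥ n) = ρ^n = 0.2569^8 = 0.00001899

Final: 0.00001899


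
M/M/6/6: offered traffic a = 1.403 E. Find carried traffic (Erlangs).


B(6,1.403) = 0.002606 (Erlang-B)
Carried load = a(1 − B) = 1.403·(1 − 0.002606) = 1.403·0.997394 = 1.3993 E

Final: 1.3993 Erlangs


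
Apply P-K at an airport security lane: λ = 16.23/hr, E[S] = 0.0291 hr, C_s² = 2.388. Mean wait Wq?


ρ = λ·E[S] = 16.23·0.0291 = 0.4723
E[S²] = E[S]²(1+C_s²) = 0.0291²·(1+2.388) = 0.002869
Wq = λ·E[S²]/(2(1−ρ)) = 16.23·0.002869/(2·0.5277) = 0.04412 hr

Final: 0.04412 hr


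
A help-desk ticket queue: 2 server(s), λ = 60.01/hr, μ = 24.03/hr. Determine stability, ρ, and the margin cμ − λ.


Total capacity cμ = 2·24.03 = 48.06/hr
ρ = λ/(cμ) = 60.01/48.06 = 1.2486
Stable ⇔ ρ < 1: NO
Spare capacity = cμ − λ = 48.06 − 60.01 = -11.95/hr

Final: ρ = 1.2486; unstable; margin = -11.95/hr


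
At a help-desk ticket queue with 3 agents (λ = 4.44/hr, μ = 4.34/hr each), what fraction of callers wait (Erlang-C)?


a = λ/μ = 1.0230; ρ = a/3 = 0.3410
P₀ = 0.354969 (from M/M/c formula)
C(c,a) = [a^c/(c!(1−ρ))]·P₀ = [1.07073/(6·0.6590)]·0.354969
= 0.27080·0.354969 = 0.096126

Final: 0.096126


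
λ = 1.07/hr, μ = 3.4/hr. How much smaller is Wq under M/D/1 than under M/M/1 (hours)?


ρ = 1.07/3.4 = 0.3147
Wq(M/M/1) = ρ/(μ−λ) = 0.3147/2.33 = 0.13507 hr
Wq(M/D/1) = ρ/(2(μ−λ)) = 0.06753 hr
Savings = 0.13507 − 0.06753 = 0.06753 hr

Final: 0.06753 hr


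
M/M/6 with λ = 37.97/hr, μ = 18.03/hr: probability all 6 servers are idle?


a = λ/μ = 37.97/18.03 = 2.1059; ρ = a/c = 0.3510
Σ_{k=0}^{5} a^k/k! (terms k=0..5) = 1.00000 + 2.10593 + 2.21748 + 1.55662 + 0.81954 + 0.34518 = 8.04475
Tail: a^6/(6!(1−ρ)) = 87.23067/(720·0.6490) = 0.18667
P₀ = 1/(8.04475 + 0.18667) = 1/8.23143 = 0.121486

Final: 0.121486


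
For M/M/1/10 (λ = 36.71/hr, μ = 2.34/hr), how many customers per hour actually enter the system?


ρ = 15.6880; P_K = (1−ρ)ρ^10/(1−ρ^11) = 0.936257
λ_eff = λ(1 − P_K) = 36.71·(1 − 0.936257) = 36.71·0.063743 = 2.3400 /hr

Final: 2.3400 /hr


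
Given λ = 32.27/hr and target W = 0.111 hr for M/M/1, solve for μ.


W = 1/(μ−λ) ⇒ μ − λ = 1/W = 1/0.111 = 9.0090
μ = λ + 1/W = 32.27 + 9.0090 = 41.2790 per hr

Final: 41.2790 /hr


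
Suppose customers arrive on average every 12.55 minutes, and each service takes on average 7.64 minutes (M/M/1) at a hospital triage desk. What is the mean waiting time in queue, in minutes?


λ = 60/12.55 = 4.7809 /hr
μ = 60/7.64 = 7.8534 /hr
ρ = λ/μ = 4.7809/7.8534 = 0.6088
Wq = ρ/(μ−λ) = 0.6088/(7.8534−4.7809) = 0.19813 hr
In minutes: 0.19813·60 = 11.888 min

Final: 11.888 min


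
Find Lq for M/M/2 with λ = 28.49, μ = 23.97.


a = λ/μ = 1.1886; ρ = a/2 = 0.5943
P₀ = 0.254481
Lq = P₀·a^c·ρ / (c!·(1−ρ)²) = 0.254481·1.41270·0.5943/(2·0.16461)
= 0.64897

Final: 0.64897


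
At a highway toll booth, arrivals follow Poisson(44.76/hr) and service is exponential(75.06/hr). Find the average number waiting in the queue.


ρ = 44.76/75.06 = 0.5963
Lq = ρ²/(1−ρ) = 0.3556/0.4037 = 0.8809

Final: 0.8809


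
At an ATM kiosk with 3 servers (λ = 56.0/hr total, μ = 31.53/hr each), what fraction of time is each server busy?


ρ = λ/(cμ) = 56.0/(3·31.53) = 56.0/94.59 = 0.5920

Final: 0.5920


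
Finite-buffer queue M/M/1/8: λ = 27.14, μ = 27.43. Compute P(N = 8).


ρ = λ/μ = 27.14/27.43 = 0.9894
P_K = (1−ρ)ρ^K/(1−ρ^(K+1)) = (0.01057·0.918485)/(1 − 0.908775)
= 0.009711/0.091225 = 0.106446

Final: 0.106446


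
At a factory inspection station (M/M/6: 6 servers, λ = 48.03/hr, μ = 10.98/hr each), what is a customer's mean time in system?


a = 4.3743; ρ = 0.7291; P₀ = 0.010706
Lq = P₀·a^c·ρ/(c!(1−ρ)²) = 1.03453
Wq = Lq/λ = 1.03453/48.03 = 0.02154 hr
W = Wq + 1/μ = 0.02154 + 0.09107 = 0.11261 hr

Final: 0.11261 hr


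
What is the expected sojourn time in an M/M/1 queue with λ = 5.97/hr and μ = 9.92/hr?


W = 1/(μ−λ) = 1/(9.92 − 5.97) = 1/3.95 = 0.2532 hr

Final: 0.2532 hr


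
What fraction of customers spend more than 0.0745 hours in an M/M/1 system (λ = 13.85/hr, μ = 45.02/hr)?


W ~ Exponential(μ−λ) for M/M/1.
μ − λ = 45.02 − 13.85 = 31.1700
P(W > t) = e^{−(μ−λ)t} = e^{−2.3222} = 0.098061

Final: 0.098061


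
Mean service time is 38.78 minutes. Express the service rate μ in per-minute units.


μ = 1/(service time) in consistent units.
1 minute = 1 min, so μ = 1/38.78 = 0.02579 per minute

Final: 0.02579 /min


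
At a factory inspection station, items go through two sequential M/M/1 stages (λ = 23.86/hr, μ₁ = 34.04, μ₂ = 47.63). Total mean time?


Each node sees arrival rate λ = 23.86/hr (tandem ⇒ throughput preserved).
W₁ = 1/(μ₁−λ) = 1/(34.04−23.86) = 0.09823 hr
W₂ = 1/(μ₂−λ) = 1/(47.63−23.86) = 0.04207 hr
W_total = W₁ + W₂ = 0.09823 + 0.04207 = 0.14030 hr

Final: 0.14030 hr


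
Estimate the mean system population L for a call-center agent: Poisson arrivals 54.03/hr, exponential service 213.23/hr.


ρ = λ/μ = 54.03/213.23 = 0.2534
L = ρ/(1−ρ) = 0.2534/(1 − 0.2534) = 0.2534/0.7466 = 0.3394

Final: 0.3394


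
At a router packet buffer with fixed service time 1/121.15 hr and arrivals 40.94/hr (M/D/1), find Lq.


ρ = 40.94/121.15 = 0.3379
M/D/1: Lq = ρ²/(2(1−ρ)) = 0.1142/(2·0.6621) = 0.08624

Final: 0.08624


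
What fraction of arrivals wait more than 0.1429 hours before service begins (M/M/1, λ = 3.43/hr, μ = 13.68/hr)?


ρ = 3.43/13.68 = 0.2507
P(Wq > t) = ρ·e^{−(μ−λ)t} = 0.2507·e^{−1.4647}
= 0.2507·0.231142 = 0.057954

Final: 0.057954


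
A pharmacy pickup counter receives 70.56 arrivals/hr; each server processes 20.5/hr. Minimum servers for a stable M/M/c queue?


Stability requires cμ > λ ⇔ c > λ/μ.
λ/μ = 70.56/20.5 = 3.4420
Minimum integer c = ⌊3.4420⌋ + 1 = 4
Check: 4·20.5 = 82.00 > 70.56, while 3·20.5 = 61.50 ≤ 70.56

Final: 4 servers


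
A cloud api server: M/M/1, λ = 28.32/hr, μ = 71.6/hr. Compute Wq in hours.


ρ = 28.32/71.6 = 0.3955
Wq = ρ/(μ−λ) = 0.3955/(71.6 − 28.32) = 0.3955/43.28 = 0.009139 hr

Final: 0.009139 hr


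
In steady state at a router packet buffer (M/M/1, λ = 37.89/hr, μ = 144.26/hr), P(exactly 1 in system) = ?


ρ = 37.89/144.26 = 0.2627
P_n = (1−ρ)·ρ^n = (1 − 0.2627)·0.2627^1 = 0.7373·0.262651 = 0.193665

Final: 0.193665


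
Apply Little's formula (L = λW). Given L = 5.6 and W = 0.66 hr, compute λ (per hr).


λ = L/W = 5.6/0.66 = 8.4848 /hr

Final: 8.4848 /hr


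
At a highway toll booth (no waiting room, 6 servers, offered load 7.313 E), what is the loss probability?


B(c,a) = (a^c/c!) / Σ_{k=0}^{c} a^k/k!
a^6/6! = 212.442275
Σ terms (k=0..6): 1.00000 + 7.31300 + 26.73998 + 65.18317 + 119.17113 + 174.29969 + 212.44228 = 606.149250
B = 212.442275/606.149250 = 0.350478

Final: 0.350478


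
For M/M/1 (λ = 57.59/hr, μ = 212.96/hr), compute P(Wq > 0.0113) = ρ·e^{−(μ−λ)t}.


ρ = 57.59/212.96 = 0.2704
P(Wq > t) = ρ·e^{−(μ−λ)t} = 0.2704·e^{−1.7557}
= 0.2704·0.172790 = 0.046727

Final: 0.046727


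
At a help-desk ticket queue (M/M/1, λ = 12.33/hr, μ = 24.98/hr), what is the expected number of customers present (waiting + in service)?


ρ = λ/μ = 12.33/24.98 = 0.4936
L = ρ/(1−ρ) = 0.4936/(1 − 0.4936) = 0.4936/0.5064 = 0.9747

Final: 0.9747


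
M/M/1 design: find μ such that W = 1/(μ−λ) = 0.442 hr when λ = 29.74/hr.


W = 1/(μ−λ) ⇒ μ − λ = 1/W = 1/0.442 = 2.2624
μ = λ + 1/W = 29.74 + 2.2624 = 32.0024 per hr

Final: 32.0024 /hr


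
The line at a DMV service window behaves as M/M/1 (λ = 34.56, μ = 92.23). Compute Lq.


ρ = 34.56/92.23 = 0.3747
Lq = ρ²/(1−ρ) = 0.1404/0.6253 = 0.2246

Final: 0.2246


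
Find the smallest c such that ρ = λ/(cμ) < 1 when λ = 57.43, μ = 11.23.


Stability requires cμ > λ ⇔ c > λ/μ.
λ/μ = 57.43/11.23 = 5.1140
Minimum integer c = ⌊5.1140⌋ + 1 = 6
Check: 6·11.23 = 67.38 > 57.43, while 5·11.23 = 56.15 ≤ 57.43

Final: 6 servers


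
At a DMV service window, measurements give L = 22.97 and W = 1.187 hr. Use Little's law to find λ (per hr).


λ = L/W = 22.97/1.187 = 19.3513 /hr

Final: 19.3513 /hr


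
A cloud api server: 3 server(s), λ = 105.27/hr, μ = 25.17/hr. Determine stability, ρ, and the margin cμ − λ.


Total capacity cμ = 3·25.17 = 75.51/hr
ρ = λ/(cμ) = 105.27/75.51 = 1.3941
Stable ⇔ ρ < 1: NO
Spare capacity = cμ − λ = 75.51 − 105.27 = -29.76/hr

Final: ρ = 1.3941; unstable; margin = -29.76/hr


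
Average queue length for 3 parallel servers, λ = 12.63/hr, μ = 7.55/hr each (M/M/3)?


a = λ/μ = 1.6728; ρ = a/3 = 0.5576
P₀ = 0.171358
Lq = P₀·a^c·ρ / (c!·(1−ρ)²) = 0.171358·4.68133·0.5576/(6·0.19570)
= 0.38094

Final: 0.38094


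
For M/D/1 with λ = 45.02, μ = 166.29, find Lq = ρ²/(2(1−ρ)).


ρ = 45.02/166.29 = 0.2707
M/D/1: Lq = ρ²/(2(1−ρ)) = 0.07330/(2·0.7293) = 0.05025

Final: 0.05025


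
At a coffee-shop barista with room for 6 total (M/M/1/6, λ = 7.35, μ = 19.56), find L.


ρ = 7.35/19.56 = 0.3758
L = ρ[1 − (K+1)ρ^K + Kρ^(K+1)] / [(1−ρ)(1−ρ^(K+1))]
Numerator: 0.3758·(1 − 7·0.002815 + 6·0.001058) = 0.370747
Denominator: (0.6242)·(0.998942) = 0.623573
L = 0.370747/0.623573 = 0.5946

Final: 0.5946


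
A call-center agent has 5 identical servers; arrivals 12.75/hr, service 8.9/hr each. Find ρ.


ρ = λ/(cμ) = 12.75/(5·8.9) = 12.75/44.50 = 0.2865

Final: 0.2865


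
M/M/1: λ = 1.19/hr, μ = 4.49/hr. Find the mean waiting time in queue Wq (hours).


ρ = 1.19/4.49 = 0.2650
Wq = ρ/(μ−λ) = 0.2650/(4.49 − 1.19) = 0.2650/3.30 = 0.08031 hr

Final: 0.08031 hr


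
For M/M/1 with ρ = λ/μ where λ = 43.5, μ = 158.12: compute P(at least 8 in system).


ρ = 43.5/158.12 = 0.2751
P(N ≥ n) = ρ^n = 0.2751^8 = 0.00003281

Final: 0.00003281


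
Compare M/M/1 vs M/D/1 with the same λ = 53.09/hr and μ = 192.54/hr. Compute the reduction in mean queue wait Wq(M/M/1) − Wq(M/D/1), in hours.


ρ = 53.09/192.54 = 0.2757
Wq(M/M/1) = ρ/(μ−λ) = 0.2757/139.45 = 0.001977 hr
Wq(M/D/1) = ρ/(2(μ−λ)) = 0.0009887 hr
Savings = 0.001977 − 0.0009887 = 0.0009887 hr

Final: 0.0009887 hr


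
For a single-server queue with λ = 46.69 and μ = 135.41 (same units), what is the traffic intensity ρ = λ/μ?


ρ = λ/μ = 46.69/135.41 = 0.3448

Final: 0.3448


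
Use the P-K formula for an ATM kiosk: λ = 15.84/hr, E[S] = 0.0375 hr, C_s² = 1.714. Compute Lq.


ρ = λ·E[S] = 15.84·0.0375 = 0.5940
Lq = ρ²(1+C_s²)/(2(1−ρ)) = 0.3528·(1+1.714)/(2·0.4060)
= 0.3528·2.7140/0.8120 = 1.17931

Final: 1.17931


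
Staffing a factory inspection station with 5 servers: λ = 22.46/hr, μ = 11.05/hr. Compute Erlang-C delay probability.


a = λ/μ = 2.0326; ρ = a/5 = 0.4065
P₀ = 0.129935 (from M/M/c formula)
C(c,a) = [a^c/(c!(1−ρ))]·P₀ = [34.69264/(120·0.5935)]·0.129935
= 0.48713·0.129935 = 0.063296

Final: 0.063296


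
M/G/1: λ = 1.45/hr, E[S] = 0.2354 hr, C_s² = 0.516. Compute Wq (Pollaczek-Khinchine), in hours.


ρ = λ·E[S] = 1.45·0.2354 = 0.3413
E[S²] = E[S]²(1+C_s²) = 0.2354²·(1+0.516) = 0.084006
Wq = λ·E[S²]/(2(1−ρ)) = 1.45·0.084006/(2·0.6587) = 0.09247 hr

Final: 0.09247 hr


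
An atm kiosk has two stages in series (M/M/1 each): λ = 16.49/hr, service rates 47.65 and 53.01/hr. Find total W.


Each node sees arrival rate λ = 16.49/hr (tandem ⇒ throughput preserved).
W₁ = 1/(μ₁−λ) = 1/(47.65−16.49) = 0.03209 hr
W₂ = 1/(μ₂−λ) = 1/(53.01−16.49) = 0.02738 hr
W_total = W₁ + W₂ = 0.03209 + 0.02738 = 0.05947 hr

Final: 0.05947 hr


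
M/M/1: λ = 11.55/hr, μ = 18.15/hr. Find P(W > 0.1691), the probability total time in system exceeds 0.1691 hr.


W ~ Exponential(μ−λ) for M/M/1.
μ − λ = 18.15 − 11.55 = 6.6000
P(W > t) = e^{−(μ−λ)t} = e^{−1.1161} = 0.327568

Final: 0.327568


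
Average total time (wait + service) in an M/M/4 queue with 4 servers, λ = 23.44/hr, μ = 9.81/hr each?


a = 2.3894; ρ = 0.5973; P₀ = 0.084100
Lq = P₀·a^c·ρ/(c!(1−ρ)²) = 0.42083
Wq = Lq/λ = 0.42083/23.44 = 0.01795 hr
W = Wq + 1/μ = 0.01795 + 0.10194 = 0.11989 hr

Final: 0.11989 hr


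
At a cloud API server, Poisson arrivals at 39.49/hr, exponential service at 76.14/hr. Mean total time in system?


W = 1/(μ−λ) = 1/(76.14 − 39.49) = 1/36.65 = 0.02729 hr

Final: 0.02729 hr


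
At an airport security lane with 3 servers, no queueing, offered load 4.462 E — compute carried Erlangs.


B(3,4.462) = 0.489896 (Erlang-B)
Carried load = a(1 − B) = 4.462·(1 − 0.489896) = 4.462·0.510104 = 2.2761 E

Final: 2.2761 Erlangs


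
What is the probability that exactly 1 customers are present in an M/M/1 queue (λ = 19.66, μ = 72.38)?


ρ = 19.66/72.38 = 0.2716
P_n = (1−ρ)·ρ^n = (1 − 0.2716)·0.2716^1 = 0.7284·0.271622 = 0.197843

Final: 0.197843


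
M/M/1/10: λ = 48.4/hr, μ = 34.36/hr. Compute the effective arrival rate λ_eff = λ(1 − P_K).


ρ = 1.4086; P_K = (1−ρ)ρ^10/(1−ρ^11) = 0.296937
λ_eff = λ(1 − P_K) = 48.4·(1 − 0.296937) = 48.4·0.703063 = 34.0283 /hr

Final: 34.0283 /hr


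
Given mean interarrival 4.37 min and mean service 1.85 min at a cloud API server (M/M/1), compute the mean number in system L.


λ = 60/4.37 = 13.7300 /hr
μ = 60/1.85 = 32.4324 /hr
ρ = λ/μ = 13.7300/32.4324 = 0.4233
L = ρ/(1−ρ) = 0.4233/0.5767 = 0.7341

Final: 0.7341


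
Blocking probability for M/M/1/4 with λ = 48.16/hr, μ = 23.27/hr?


ρ = λ/μ = 48.16/23.27 = 2.0696
P_K = (1−ρ)ρ^K/(1−ρ^(K+1)) = (-1.0696·18.346802)/(1 − 37.970864)
= -19.624061/-36.970864 = 0.530798

Final: 0.530798


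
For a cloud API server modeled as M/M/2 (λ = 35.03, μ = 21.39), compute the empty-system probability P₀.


a = λ/μ = 35.03/21.39 = 1.6377; ρ = a/c = 0.8188
Σ_{k=0}^{1} a^k/k! (terms k=0..1) = 1.00000 + 1.63768 = 2.63768
Tail: a^2/(2!(1−ρ)) = 2.68200/(2·0.1812) = 7.40232
P₀ = 1/(2.63768 + 7.40232) = 1/10.04000 = 0.099602

Final: 0.099602


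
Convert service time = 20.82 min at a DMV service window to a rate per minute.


μ = 1/(service time) in consistent units.
1 minute = 1 min, so μ = 1/20.82 = 0.04803 per minute

Final: 0.04803 /min


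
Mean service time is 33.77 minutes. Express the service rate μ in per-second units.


μ = 1/(service time) in consistent units.
1 second = 0.0166667 min, so μ = 0.0166667/33.77 = 0.0004935 per second

Final: 0.0004935 /sec


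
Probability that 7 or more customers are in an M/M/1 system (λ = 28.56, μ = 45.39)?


ρ = 28.56/45.39 = 0.6292
P(N ≥ n) = ρ^n = 0.6292^7 = 0.039047

Final: 0.039047


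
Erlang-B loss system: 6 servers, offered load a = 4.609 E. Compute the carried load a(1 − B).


B(6,4.609) = 0.162371 (Erlang-B)
Carried load = a(1 − B) = 4.609·(1 − 0.162371) = 4.609·0.837629 = 3.8606 E

Final: 3.8606 Erlangs


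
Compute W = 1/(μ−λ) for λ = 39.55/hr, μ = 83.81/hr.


W = 1/(μ−λ) = 1/(83.81 − 39.55) = 1/44.26 = 0.02259 hr

Final: 0.02259 hr


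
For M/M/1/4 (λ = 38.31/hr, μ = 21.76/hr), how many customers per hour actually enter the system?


ρ = 1.7606; P_K = (1−ρ)ρ^4/(1−ρ^5) = 0.459147
λ_eff = λ(1 − P_K) = 38.31·(1 − 0.459147) = 38.31·0.540853 = 20.7201 /hr

Final: 20.7201 /hr


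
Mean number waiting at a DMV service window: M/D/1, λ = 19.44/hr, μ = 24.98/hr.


ρ = 19.44/24.98 = 0.7782
M/D/1: Lq = ρ²/(2(1−ρ)) = 0.6056/(2·0.2218) = 1.36540

Final: 1.36540


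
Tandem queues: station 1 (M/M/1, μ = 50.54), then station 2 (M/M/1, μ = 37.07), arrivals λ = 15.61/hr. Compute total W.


Each node sees arrival rate λ = 15.61/hr (tandem ⇒ throughput preserved).
W₁ = 1/(μ₁−λ) = 1/(50.54−15.61) = 0.02863 hr
W₂ = 1/(μ₂−λ) = 1/(37.07−15.61) = 0.04660 hr
W_total = W₁ + W₂ = 0.02863 + 0.04660 = 0.07523 hr

Final: 0.07523 hr


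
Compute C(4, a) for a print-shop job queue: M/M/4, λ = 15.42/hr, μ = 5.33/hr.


a = λ/μ = 2.8931; ρ = a/4 = 0.7233
P₀ = 0.044128 (from M/M/c formula)
C(c,a) = [a^c/(c!(1−ρ))]·P₀ = [70.05331/(24·0.2767)]·0.044128
= 10.54757·0.044128 = 0.465446

Final: 0.465446


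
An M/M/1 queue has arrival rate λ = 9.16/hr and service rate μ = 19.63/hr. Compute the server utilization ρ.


ρ = λ/μ = 9.16/19.63 = 0.4666

Final: 0.4666


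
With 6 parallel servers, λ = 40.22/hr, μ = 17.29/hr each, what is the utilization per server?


ρ = λ/(cμ) = 40.22/(6·17.29) = 40.22/103.74 = 0.3877

Final: 0.3877


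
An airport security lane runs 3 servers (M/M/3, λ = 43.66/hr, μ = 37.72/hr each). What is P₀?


a = λ/μ = 43.66/37.72 = 1.1575; ρ = a/c = 0.3858
Σ_{k=0}^{2} a^k/k! (terms k=0..2) = 1.00000 + 1.15748 + 0.66988 = 2.82735
Tail: a^3/(3!(1−ρ)) = 1.55073/(6·0.6142) = 0.42082
P₀ = 1/(2.82735 + 0.42082) = 1/3.24817 = 0.307866

Final: 0.307866


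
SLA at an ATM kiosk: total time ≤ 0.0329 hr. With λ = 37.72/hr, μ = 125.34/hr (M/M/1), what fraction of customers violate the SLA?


W ~ Exponential(μ−λ) for M/M/1.
μ − λ = 125.34 − 37.72 = 87.6200
P(W > t) = e^{−(μ−λ)t} = e^{−2.8827} = 0.055984

Final: 0.055984


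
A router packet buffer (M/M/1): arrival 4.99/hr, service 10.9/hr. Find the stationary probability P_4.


ρ = 4.99/10.9 = 0.4578
P_n = (1−ρ)·ρ^n = (1 − 0.4578)·0.4578^4 = 0.5422·0.043923 = 0.023815

Final: 0.023815


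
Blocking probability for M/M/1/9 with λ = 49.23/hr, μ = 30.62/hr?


ρ = λ/μ = 49.23/30.62 = 1.6078
P_K = (1−ρ)ρ^K/(1−ρ^(K+1)) = (-0.6078·71.783040)/(1 − 115.410811)
= -43.627772/-114.410811 = 0.381326

Final: 0.381326


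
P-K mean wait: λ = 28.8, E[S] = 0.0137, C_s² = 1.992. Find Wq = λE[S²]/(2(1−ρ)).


ρ = λ·E[S] = 28.8·0.0137 = 0.3946
E[S²] = E[S]²(1+C_s²) = 0.0137²·(1+1.992) = 0.0005616
Wq = λ·E[S²]/(2(1−ρ)) = 28.8·0.0005616/(2·0.6054) = 0.01336 hr

Final: 0.01336 hr


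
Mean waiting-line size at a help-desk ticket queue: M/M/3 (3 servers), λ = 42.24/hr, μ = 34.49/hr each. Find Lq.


a = λ/μ = 1.2247; ρ = a/3 = 0.4082
P₀ = 0.286368
Lq = P₀·a^c·ρ / (c!·(1−ρ)²) = 0.286368·1.83693·0.4082/(6·0.35019)
= 0.10221

Final: 0.10221


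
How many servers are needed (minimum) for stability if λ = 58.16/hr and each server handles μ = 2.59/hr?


Stability requires cμ > λ ⇔ c > λ/μ.
λ/μ = 58.16/2.59 = 22.4556
Minimum integer c = ⌊22.4556⌋ + 1 = 23
Check: 23·2.59 = 59.57 > 58.16, while 22·2.59 = 56.98 ≤ 58.16

Final: 23 servers


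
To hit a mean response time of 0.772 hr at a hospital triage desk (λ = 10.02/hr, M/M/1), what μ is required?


W = 1/(μ−λ) ⇒ μ − λ = 1/W = 1/0.772 = 1.2953
μ = λ + 1/W = 10.02 + 1.2953 = 11.3153 per hr

Final: 11.3153 /hr


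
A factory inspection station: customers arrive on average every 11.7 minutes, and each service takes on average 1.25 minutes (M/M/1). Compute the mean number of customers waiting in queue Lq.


λ = 60/11.7 = 5.1282 /hr
μ = 60/1.25 = 48.0000 /hr
ρ = λ/μ = 5.1282/48.0000 = 0.1068
Lq = ρ²/(1−ρ) = 0.01141/0.8932 = 0.01278

Final: 0.01278


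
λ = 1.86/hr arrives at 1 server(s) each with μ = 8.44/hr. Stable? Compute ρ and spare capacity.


Total capacity cμ = 1·8.44 = 8.44/hr
ρ = λ/(cμ) = 1.86/8.44 = 0.2204
Stable ⇔ ρ < 1: YES
Spare capacity = cμ − λ = 8.44 − 1.86 = 6.58/hr

Final: ρ = 0.2204; stable; margin = 6.58/hr


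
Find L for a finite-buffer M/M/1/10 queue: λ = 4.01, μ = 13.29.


ρ = 4.01/13.29 = 0.3017
L = ρ[1 − (K+1)ρ^K + Kρ^(K+1)] / [(1−ρ)(1−ρ^(K+1))]
Numerator: 0.3017·(1 − 11·0.000006255 + 10·0.000001887) = 0.301716
Denominator: (0.6983)·(0.999998) = 0.698268
L = 0.301716/0.698268 = 0.4321

Final: 0.4321


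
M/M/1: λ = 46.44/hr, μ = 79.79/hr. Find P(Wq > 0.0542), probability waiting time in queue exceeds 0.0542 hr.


ρ = 46.44/79.79 = 0.5820
P(Wq > t) = ρ·e^{−(μ−λ)t} = 0.5820·e^{−1.8076}
= 0.5820·0.164052 = 0.095483

Final: 0.095483


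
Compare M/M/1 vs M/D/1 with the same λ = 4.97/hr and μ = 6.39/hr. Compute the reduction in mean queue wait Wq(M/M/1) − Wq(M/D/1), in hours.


ρ = 4.97/6.39 = 0.7778
Wq(M/M/1) = ρ/(μ−λ) = 0.7778/1.42 = 0.54773 hr
Wq(M/D/1) = ρ/(2(μ−λ)) = 0.27387 hr
Savings = 0.54773 − 0.27387 = 0.27387 hr

Final: 0.27387 hr


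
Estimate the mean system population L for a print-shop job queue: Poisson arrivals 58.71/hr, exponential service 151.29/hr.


ρ = λ/μ = 58.71/151.29 = 0.3881
L = ρ/(1−ρ) = 0.3881/(1 − 0.3881) = 0.3881/0.6119 = 0.6342

Final: 0.6342


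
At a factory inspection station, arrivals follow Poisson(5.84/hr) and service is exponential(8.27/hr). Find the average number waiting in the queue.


ρ = 5.84/8.27 = 0.7062
Lq = ρ²/(1−ρ) = 0.4987/0.2938 = 1.6971

Final: 1.6971


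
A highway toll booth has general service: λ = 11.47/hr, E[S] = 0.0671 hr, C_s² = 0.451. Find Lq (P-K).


ρ = λ·E[S] = 11.47·0.0671 = 0.7696
Lq = ρ²(1+C_s²)/(2(1−ρ)) = 0.5923·(1+0.451)/(2·0.2304)
= 0.5923·1.4510/0.4607 = 1.86551

Final: 1.86551


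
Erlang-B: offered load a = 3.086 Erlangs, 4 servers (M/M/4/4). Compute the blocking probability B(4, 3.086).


B(c,a) = (a^c/c!) / Σ_{k=0}^{c} a^k/k!
a^4/4! = 3.778961
Σ terms (k=0..4): 1.00000 + 3.08600 + 4.76170 + 4.89820 + 3.77896 = 17.524859
B = 3.778961/17.524859 = 0.215634

Final: 0.215634


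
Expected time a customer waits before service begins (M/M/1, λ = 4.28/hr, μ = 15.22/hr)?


ρ = 4.28/15.22 = 0.2812
Wq = ρ/(μ−λ) = 0.2812/(15.22 − 4.28) = 0.2812/10.94 = 0.02570 hr

Final: 0.02570 hr


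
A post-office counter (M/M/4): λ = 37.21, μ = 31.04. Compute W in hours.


a = 1.1988; ρ = 0.2997; P₀ = 0.300544
Lq = P₀·a^c·ρ/(c!(1−ρ)²) = 0.01580
Wq = Lq/λ = 0.01580/37.21 = 0.0004247 hr
W = Wq + 1/μ = 0.0004247 + 0.03222 = 0.03264 hr

Final: 0.03264 hr


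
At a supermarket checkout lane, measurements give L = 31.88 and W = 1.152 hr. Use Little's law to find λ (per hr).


λ = L/W = 31.88/1.152 = 27.6736 /hr

Final: 27.6736 /hr


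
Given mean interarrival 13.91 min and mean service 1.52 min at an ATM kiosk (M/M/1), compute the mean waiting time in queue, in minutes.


λ = 60/13.91 = 4.3134 /hr
μ = 60/1.52 = 39.4737 /hr
ρ = λ/μ = 4.3134/39.4737 = 0.1093
Wq = ρ/(μ−λ) = 0.1093/(39.4737−4.3134) = 0.003108 hr
In minutes: 0.003108·60 = 0.1865 min

Final: 0.1865 min


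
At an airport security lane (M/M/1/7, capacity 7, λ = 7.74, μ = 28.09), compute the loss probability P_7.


ρ = λ/μ = 7.74/28.09 = 0.2755
P_K = (1−ρ)ρ^K/(1−ρ^(K+1)) = (0.7245·0.0001206)/(1 − 0.00003323)
= 0.00008736/0.999967 = 0.00008737

Final: 0.00008737


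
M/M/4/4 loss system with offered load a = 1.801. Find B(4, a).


B(c,a) = (a^c/c!) / Σ_{k=0}^{c} a^k/k!
a^4/4! = 0.438373
Σ terms (k=0..4): 1.00000 + 1.80100 + 1.62180 + 0.97362 + 0.43837 = 5.834794
B = 0.438373/5.834794 = 0.075131

Final: 0.075131


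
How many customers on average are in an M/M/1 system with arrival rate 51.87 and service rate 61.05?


ρ = λ/μ = 51.87/61.05 = 0.8496
L = ρ/(1−ρ) = 0.8496/(1 − 0.8496) = 0.8496/0.1504 = 5.6503

Final: 5.6503


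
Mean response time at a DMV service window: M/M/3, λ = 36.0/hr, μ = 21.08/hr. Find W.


a = 1.7078; ρ = 0.5693; P₀ = 0.164116
Lq = P₀·a^c·ρ/(c!(1−ρ)²) = 0.41800
Wq = Lq/λ = 0.41800/36.0 = 0.01161 hr
W = Wq + 1/μ = 0.01161 + 0.04744 = 0.05905 hr

Final: 0.05905 hr


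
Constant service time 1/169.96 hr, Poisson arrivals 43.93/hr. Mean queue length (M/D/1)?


ρ = 43.93/169.96 = 0.2585
M/D/1: Lq = ρ²/(2(1−ρ)) = 0.06681/(2·0.7415) = 0.04505

Final: 0.04505


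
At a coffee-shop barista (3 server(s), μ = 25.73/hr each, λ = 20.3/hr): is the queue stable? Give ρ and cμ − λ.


Total capacity cμ = 3·25.73 = 77.19/hr
ρ = λ/(cμ) = 20.3/77.19 = 0.2630
Stable ⇔ ρ < 1: YES
Spare capacity = cμ − λ = 77.19 − 20.3 = 56.89/hr

Final: ρ = 0.2630; stable; margin = 56.89/hr


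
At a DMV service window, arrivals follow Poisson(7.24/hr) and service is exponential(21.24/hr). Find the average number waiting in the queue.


ρ = 7.24/21.24 = 0.3409
Lq = ρ²/(1−ρ) = 0.1162/0.6591 = 0.1763

Final: 0.1763


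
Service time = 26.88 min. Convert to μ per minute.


μ = 1/(service time) in consistent units.
1 minute = 1 min, so μ = 1/26.88 = 0.03720 per minute

Final: 0.03720 /min


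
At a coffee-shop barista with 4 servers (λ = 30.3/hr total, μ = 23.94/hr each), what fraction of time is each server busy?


ρ = λ/(cμ) = 30.3/(4·23.94) = 30.3/95.76 = 0.3164

Final: 0.3164


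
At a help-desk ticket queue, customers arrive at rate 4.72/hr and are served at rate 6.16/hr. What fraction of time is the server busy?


ρ = λ/μ = 4.72/6.16 = 0.7662

Final: 0.7662


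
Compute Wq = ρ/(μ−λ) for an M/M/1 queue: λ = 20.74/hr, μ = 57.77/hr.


ρ = 20.74/57.77 = 0.3590
Wq = ρ/(μ−λ) = 0.3590/(57.77 − 20.74) = 0.3590/37.03 = 0.009695 hr

Final: 0.009695 hr


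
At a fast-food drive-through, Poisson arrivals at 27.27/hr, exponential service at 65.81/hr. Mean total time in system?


W = 1/(μ−λ) = 1/(65.81 − 27.27) = 1/38.54 = 0.02595 hr

Final: 0.02595 hr


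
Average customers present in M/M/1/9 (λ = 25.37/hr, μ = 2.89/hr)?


ρ = 25.37/2.89 = 8.7785
L = ρ[1 − (K+1)ρ^K + Kρ^(K+1)] / [(1−ρ)(1−ρ^(K+1))]
Numerator: 8.7785·(1 − 10·309601902.095921 + 9·2717854759.921629) = 187550787126.830627
Denominator: (-7.7785)·(-2717854758.921629) = 21140960200.885197
L = 187550787126.830627/21140960200.885197 = 8.8714

Final: 8.8714


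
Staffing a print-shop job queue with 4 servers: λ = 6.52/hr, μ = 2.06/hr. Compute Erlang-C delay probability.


a = λ/μ = 3.1650; ρ = a/4 = 0.7913
P₀ = 0.028994 (from M/M/c formula)
C(c,a) = [a^c/(c!(1−ρ))]·P₀ = [100.35095/(24·0.2087)]·0.028994
= 20.03129·0.028994 = 0.580795

Final: 0.580795


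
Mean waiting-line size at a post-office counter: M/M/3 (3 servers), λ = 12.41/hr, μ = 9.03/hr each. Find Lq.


a = λ/μ = 1.3743; ρ = a/3 = 0.4581
P₀ = 0.242895
Lq = P₀·a^c·ρ / (c!·(1−ρ)²) = 0.242895·2.59569·0.4581/(6·0.29365)
= 0.16393

Final: 0.16393


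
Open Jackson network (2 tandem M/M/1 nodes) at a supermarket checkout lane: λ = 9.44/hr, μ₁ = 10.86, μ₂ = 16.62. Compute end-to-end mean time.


Each node sees arrival rate λ = 9.44/hr (tandem ⇒ throughput preserved).
W₁ = 1/(μ₁−λ) = 1/(10.86−9.44) = 0.70423 hr
W₂ = 1/(μ₂−λ) = 1/(16.62−9.44) = 0.13928 hr
W_total = W₁ + W₂ = 0.70423 + 0.13928 = 0.84350 hr

Final: 0.84350 hr


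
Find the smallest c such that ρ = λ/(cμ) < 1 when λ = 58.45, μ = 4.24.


Stability requires cμ > λ ⇔ c > λ/μ.
λ/μ = 58.45/4.24 = 13.7854
Minimum integer c = ⌊13.7854⌋ + 1 = 14
Check: 14·4.24 = 59.36 > 58.45, while 13·4.24 = 55.12 ≤ 58.45

Final: 14 servers


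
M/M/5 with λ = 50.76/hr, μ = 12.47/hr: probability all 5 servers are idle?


a = λ/μ = 50.76/12.47 = 4.0706; ρ = a/c = 0.8141
Σ_{k=0}^{4} a^k/k! (terms k=0..4) = 1.00000 + 4.07057 + 8.28477 + 11.24124 + 11.43956 = 36.03614
Tail: a^5/(5!(1−ρ)) = 1117.57274/(120·0.1859) = 50.10114
P₀ = 1/(36.03614 + 50.10114) = 1/86.13728 = 0.011609

Final: 0.011609


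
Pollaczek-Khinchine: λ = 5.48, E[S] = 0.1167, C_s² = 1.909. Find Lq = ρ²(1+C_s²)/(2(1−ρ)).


ρ = λ·E[S] = 5.48·0.1167 = 0.6395
Lq = ρ²(1+C_s²)/(2(1−ρ)) = 0.4090·(1+1.909)/(2·0.3605)
= 0.4090·2.9090/0.7210 = 1.65018

Final: 1.65018


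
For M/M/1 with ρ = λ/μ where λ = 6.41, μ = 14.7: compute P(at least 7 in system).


ρ = 6.41/14.7 = 0.4361
P(N ≥ n) = ρ^n = 0.4361^7 = 0.002998

Final: 0.002998


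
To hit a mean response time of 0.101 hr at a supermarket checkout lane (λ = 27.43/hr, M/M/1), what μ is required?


W = 1/(μ−λ) ⇒ μ − λ = 1/W = 1/0.101 = 9.9010
μ = λ + 1/W = 27.43 + 9.9010 = 37.3310 per hr

Final: 37.3310 /hr


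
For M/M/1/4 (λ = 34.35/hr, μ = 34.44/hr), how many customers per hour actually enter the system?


ρ = 0.9974; P_K = (1−ρ)ρ^4/(1−ρ^5) = 0.198955
λ_eff = λ(1 − P_K) = 34.35·(1 − 0.198955) = 34.35·0.801045 = 27.5159 /hr

Final: 27.5159 /hr


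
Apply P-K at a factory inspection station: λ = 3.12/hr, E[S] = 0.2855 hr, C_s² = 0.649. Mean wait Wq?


ρ = λ·E[S] = 3.12·0.2855 = 0.8908
E[S²] = E[S]²(1+C_s²) = 0.2855²·(1+0.649) = 0.134410
Wq = λ·E[S²]/(2(1−ρ)) = 3.12·0.134410/(2·0.1092) = 1.91945 hr

Final: 1.91945 hr


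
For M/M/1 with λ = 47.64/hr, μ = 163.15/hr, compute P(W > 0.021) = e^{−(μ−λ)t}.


W ~ Exponential(μ−λ) for M/M/1.
μ − λ = 163.15 − 47.64 = 115.5100
P(W > t) = e^{−(μ−λ)t} = e^{−2.4257} = 0.088415

Final: 0.088415


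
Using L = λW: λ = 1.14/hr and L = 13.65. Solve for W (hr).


W = L/λ = 13.65/1.14 = 11.9737 hr

Final: 11.9737 hr


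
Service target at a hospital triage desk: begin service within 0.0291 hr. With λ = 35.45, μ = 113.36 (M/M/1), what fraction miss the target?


ρ = 35.45/113.36 = 0.3127
P(Wq > t) = ρ·e^{−(μ−λ)t} = 0.3127·e^{−2.2672}
= 0.3127·0.103604 = 0.032399

Final: 0.032399


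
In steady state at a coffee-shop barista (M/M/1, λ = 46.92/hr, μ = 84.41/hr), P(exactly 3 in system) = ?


ρ = 46.92/84.41 = 0.5559
P_n = (1−ρ)·ρ^n = (1 − 0.5559)·0.5559^3 = 0.4441·0.171748 = 0.076281

Final: 0.076281


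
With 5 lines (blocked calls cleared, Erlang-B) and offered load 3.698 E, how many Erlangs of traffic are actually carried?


B(5,3.698) = 0.171933 (Erlang-B)
Carried load = a(1 − B) = 3.698·(1 − 0.171933) = 3.698·0.828067 = 3.0622 E

Final: 3.0622 Erlangs


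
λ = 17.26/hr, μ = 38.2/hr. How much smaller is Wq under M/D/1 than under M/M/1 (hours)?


ρ = 17.26/38.2 = 0.4518
Wq(M/M/1) = ρ/(μ−λ) = 0.4518/20.94 = 0.02158 hr
Wq(M/D/1) = ρ/(2(μ−λ)) = 0.01079 hr
Savings = 0.02158 − 0.01079 = 0.01079 hr

Final: 0.01079 hr


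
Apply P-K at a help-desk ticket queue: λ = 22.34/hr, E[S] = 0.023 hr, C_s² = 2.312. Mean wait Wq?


ρ = λ·E[S] = 22.34·0.023 = 0.5138
E[S²] = E[S]²(1+C_s²) = 0.023²·(1+2.312) = 0.001752
Wq = λ·E[S²]/(2(1−ρ)) = 22.34·0.001752/(2·0.4862) = 0.04025 hr

Final: 0.04025 hr


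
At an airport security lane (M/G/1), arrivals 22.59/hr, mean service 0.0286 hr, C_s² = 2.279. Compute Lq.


ρ = λ·E[S] = 22.59·0.0286 = 0.6461
Lq = ρ²(1+C_s²)/(2(1−ρ)) = 0.4174·(1+2.279)/(2·0.3539)
= 0.4174·3.2790/0.7079 = 1.93359

Final: 1.93359


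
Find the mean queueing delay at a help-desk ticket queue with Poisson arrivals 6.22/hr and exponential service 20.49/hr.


ρ = 6.22/20.49 = 0.3036
Wq = ρ/(μ−λ) = 0.3036/(20.49 − 6.22) = 0.3036/14.27 = 0.02127 hr

Final: 0.02127 hr


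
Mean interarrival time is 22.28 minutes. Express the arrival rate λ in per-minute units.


λ = 1/(interarrival time) in consistent units.
1 minute = 1 min, so λ = 1/22.28 = 0.04488 per minute

Final: 0.04488 /min


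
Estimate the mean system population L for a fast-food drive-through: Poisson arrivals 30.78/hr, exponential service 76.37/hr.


ρ = λ/μ = 30.78/76.37 = 0.4030
L = ρ/(1−ρ) = 0.4030/(1 − 0.4030) = 0.4030/0.5970 = 0.6751

Final: 0.6751


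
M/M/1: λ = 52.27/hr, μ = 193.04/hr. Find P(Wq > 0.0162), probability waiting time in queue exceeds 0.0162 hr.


ρ = 52.27/193.04 = 0.2708
P(Wq > t) = ρ·e^{−(μ−λ)t} = 0.2708·e^{−2.2805}
= 0.2708·0.102236 = 0.027683

Final: 0.027683


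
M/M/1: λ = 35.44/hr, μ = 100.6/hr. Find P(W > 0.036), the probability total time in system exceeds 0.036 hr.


W ~ Exponential(μ−λ) for M/M/1.
μ − λ = 100.6 − 35.44 = 65.1600
P(W > t) = e^{−(μ−λ)t} = e^{−2.3458} = 0.095774

Final: 0.095774


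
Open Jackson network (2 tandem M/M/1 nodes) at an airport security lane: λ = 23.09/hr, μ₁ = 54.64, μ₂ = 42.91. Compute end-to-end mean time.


Each node sees arrival rate λ = 23.09/hr (tandem ⇒ throughput preserved).
W₁ = 1/(μ₁−λ) = 1/(54.64−23.09) = 0.03170 hr
W₂ = 1/(μ₂−λ) = 1/(42.91−23.09) = 0.05045 hr
W_total = W₁ + W₂ = 0.03170 + 0.05045 = 0.08215 hr

Final: 0.08215 hr


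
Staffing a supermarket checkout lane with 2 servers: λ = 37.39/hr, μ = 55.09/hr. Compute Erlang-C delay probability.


a = λ/μ = 0.6787; ρ = a/2 = 0.3394
P₀ = 0.493257 (from M/M/c formula)
C(c,a) = [a^c/(c!(1−ρ))]·P₀ = [0.46064/(2·0.6606)]·0.493257
= 0.34863·0.493257 = 0.171965

Final: 0.171965


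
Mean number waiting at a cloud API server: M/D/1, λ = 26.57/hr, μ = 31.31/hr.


ρ = 26.57/31.31 = 0.8486
M/D/1: Lq = ρ²/(2(1−ρ)) = 0.7201/(2·0.1514) = 2.37844

Final: 2.37844


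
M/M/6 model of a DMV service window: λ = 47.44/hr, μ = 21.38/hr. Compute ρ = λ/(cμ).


ρ = λ/(cμ) = 47.44/(6·21.38) = 47.44/128.28 = 0.3698

Final: 0.3698
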